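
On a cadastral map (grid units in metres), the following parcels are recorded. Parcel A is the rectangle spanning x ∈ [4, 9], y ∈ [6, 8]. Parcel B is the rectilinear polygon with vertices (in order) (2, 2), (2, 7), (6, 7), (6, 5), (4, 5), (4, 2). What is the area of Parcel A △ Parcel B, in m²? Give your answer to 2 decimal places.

|Parcel A| = 10, |Parcel B| = 14, |Parcel A∩Parcel B| = 2.
|Parcel A △ Parcel B| = |Parcel A| + |Parcel B| − 2·|Parcel A∩Parcel B| = 10 + 14 − 4 = 20.00.

20.00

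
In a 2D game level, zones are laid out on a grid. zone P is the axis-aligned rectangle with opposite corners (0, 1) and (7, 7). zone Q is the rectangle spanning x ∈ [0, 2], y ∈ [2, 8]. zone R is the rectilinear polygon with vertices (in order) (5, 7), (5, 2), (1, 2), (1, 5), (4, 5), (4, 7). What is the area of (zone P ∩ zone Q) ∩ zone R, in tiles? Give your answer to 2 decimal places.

3.00

The region (zone P ∩ zone Q) ∩ zone R is the polygon with vertices (2,2), (1,2), (1,5), (2,5).
By the shoelace formula its area is 3.00.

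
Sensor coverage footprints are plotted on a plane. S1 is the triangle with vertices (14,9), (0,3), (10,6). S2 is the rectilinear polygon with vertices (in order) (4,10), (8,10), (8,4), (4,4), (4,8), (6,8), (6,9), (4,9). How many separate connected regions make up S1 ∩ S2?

1

S1 ∩ S2 is a single connected region.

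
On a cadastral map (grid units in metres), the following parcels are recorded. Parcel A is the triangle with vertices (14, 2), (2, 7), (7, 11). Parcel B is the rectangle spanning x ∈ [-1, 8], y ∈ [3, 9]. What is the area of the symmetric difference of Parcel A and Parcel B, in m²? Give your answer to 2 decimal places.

56.50

|Parcel A| = 36.5, |Parcel B| = 54, |Parcel A∩Parcel B| = 17.
|Parcel A △ Parcel B| = |Parcel A| + |Parcel B| − 2·|Parcel A∩Parcel B| = 36.5 + 54 − 34 = 56.50.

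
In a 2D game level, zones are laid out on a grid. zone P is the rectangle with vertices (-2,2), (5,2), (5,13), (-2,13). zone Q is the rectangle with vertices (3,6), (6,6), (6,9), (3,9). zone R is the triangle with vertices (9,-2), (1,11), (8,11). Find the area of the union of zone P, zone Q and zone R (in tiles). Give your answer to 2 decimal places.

By inclusion–exclusion:
Individual areas: |zone P| = 77, |zone Q| = 9, |zone R| = 45.5.
|zone P∩zone Q|: x∈[3,5], y∈[6,9] → 2·3 = 6.
|zone P∩zone R| = 13.
|zone Q∩zone R| = 8.0577.
|zone P∩zone Q∩zone R| = 5.0577.
|zone P ∪ zone Q ∪ zone R| = 131.5 − 27.0577 + 5.0577 = 109.50.

109.50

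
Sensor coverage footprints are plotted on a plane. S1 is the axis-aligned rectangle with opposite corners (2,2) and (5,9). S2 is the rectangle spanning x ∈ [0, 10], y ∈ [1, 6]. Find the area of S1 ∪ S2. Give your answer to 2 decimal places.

59.00

By inclusion–exclusion:
Individual areas: |S1| = 21, |S2| = 50.
|S1∩S2|: x∈[2,5], y∈[2,6] → 3·4 = 12.
|S1 ∪ S2| = 71 − 12 = 59.00.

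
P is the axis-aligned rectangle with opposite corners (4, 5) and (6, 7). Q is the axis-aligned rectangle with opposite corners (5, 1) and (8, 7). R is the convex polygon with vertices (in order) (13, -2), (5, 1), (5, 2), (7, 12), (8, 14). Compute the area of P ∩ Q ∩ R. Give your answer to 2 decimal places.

0.40

The intersection is the polygon with vertices (5.6,5), (6,7), (6,5).
By the shoelace formula its area is 0.40.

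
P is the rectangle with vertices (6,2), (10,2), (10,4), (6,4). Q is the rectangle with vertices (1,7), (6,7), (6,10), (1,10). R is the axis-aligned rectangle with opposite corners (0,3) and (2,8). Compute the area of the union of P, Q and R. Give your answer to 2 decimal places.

By inclusion–exclusion:
Individual areas: |P| = 8, |Q| = 15, |R| = 10.
|P∩Q| = 0 (no overlap).
|P∩R| = 0 (no overlap).
|Q∩R|: x∈[1,2], y∈[7,8] → 1·1 = 1.
|P∩Q∩R| = 0.
|P ∪ Q ∪ R| = 33 − 1 + 0 = 32.00.

32.00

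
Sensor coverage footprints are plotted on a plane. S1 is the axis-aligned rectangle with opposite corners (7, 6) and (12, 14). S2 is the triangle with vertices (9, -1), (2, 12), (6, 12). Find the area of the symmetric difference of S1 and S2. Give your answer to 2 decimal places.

65.36

|S1| = 40, |S2| = 26, |S1∩S2| = 0.3205.
|S1 △ S2| = |S1| + |S2| − 2·|S1∩S2| = 40 + 26 − 0.641 = 65.36.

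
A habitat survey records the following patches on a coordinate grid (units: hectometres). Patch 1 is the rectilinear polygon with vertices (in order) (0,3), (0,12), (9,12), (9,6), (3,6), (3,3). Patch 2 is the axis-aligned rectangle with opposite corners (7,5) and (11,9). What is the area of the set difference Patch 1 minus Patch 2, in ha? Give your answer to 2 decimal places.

57.00

|Patch 1| = 63, |Patch 1∩Patch 2| = 6.
|Patch 1 ∖ Patch 2| = |Patch 1| − |Patch 1∩Patch 2| = 63 − 6 = 57.00.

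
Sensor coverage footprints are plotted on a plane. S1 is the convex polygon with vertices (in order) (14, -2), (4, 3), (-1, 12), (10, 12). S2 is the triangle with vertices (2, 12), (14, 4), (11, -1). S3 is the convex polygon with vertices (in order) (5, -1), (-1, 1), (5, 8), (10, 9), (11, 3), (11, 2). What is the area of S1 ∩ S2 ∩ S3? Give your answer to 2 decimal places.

The intersection is the polygon with vertices (4.872,7.851), (5,8), (7.308,8.461), (10.438,6.375), (11,3), (11,2), (9.457,1.229).
By the shoelace formula its area is 22.56.

22.56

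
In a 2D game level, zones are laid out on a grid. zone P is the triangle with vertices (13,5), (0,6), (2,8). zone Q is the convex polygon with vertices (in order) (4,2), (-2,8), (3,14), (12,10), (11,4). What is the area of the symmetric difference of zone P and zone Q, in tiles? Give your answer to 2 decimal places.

91.62

|zone P| = 14, |zone Q| = 105, |zone P∩zone Q| = 13.6892.
|zone P △ zone Q| = |zone P| + |zone Q| − 2·|zone P∩zone Q| = 14 + 105 − 27.3785 = 91.62.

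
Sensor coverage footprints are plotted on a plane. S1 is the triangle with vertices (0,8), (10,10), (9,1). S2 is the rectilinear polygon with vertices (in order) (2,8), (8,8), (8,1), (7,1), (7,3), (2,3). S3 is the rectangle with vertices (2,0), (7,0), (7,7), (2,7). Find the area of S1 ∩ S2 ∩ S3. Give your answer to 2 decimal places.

12.37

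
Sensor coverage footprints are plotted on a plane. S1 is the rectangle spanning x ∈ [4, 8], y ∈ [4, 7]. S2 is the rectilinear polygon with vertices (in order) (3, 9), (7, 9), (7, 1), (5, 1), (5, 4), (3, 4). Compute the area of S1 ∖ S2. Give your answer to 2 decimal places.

|S1| = 12, |S1∩S2| = 9.
|S1 ∖ S2| = |S1| − |S1∩S2| = 12 − 9 = 3.00.

3.00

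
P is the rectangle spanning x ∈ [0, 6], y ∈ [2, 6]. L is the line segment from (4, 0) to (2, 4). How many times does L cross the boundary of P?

The segment meets the boundary at (3,2).

1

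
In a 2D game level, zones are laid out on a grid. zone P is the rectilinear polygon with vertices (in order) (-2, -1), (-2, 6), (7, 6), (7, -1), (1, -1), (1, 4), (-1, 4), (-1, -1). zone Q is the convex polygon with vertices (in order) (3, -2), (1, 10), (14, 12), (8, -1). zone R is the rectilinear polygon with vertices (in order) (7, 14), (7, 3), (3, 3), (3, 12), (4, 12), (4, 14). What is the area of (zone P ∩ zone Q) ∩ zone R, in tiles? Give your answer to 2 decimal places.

The region (zone P ∩ zone Q) ∩ zone R is the polygon with vertices (7,3), (3,3), (3,6), (7,6).
By the shoelace formula its area is 12.00.

12.00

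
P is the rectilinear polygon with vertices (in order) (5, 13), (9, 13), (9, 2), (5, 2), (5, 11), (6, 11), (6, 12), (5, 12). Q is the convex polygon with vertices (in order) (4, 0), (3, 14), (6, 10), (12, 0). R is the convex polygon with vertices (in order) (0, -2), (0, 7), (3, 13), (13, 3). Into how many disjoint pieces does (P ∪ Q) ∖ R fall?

(P ∪ Q) ∖ R splits into 2 disjoint pieces (area 16.3365, area 7.225).

2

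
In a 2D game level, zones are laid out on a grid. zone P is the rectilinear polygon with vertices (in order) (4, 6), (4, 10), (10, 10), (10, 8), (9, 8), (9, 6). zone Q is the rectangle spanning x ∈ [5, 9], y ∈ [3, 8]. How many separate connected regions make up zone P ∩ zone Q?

1

zone P ∩ zone Q is a single connected region.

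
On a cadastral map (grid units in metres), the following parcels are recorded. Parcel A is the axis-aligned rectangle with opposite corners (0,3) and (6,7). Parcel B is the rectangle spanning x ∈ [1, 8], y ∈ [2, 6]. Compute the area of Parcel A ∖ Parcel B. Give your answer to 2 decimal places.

9.00

|Parcel A∩Parcel B|: x∈[1,6], y∈[3,6] → 5·3 = 15.
|Parcel A| = 24.
|Parcel A ∖ Parcel B| = |Parcel A| − |Parcel A∩Parcel B| = 24 − 15 = 9.00.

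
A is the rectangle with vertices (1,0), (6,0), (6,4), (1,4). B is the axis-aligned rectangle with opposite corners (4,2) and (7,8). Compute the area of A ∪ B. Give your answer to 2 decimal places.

By inclusion–exclusion:
Individual areas: |A| = 20, |B| = 18.
|A∩B|: x∈[4,6], y∈[2,4] → 2·2 = 4.
|A ∪ B| = 38 − 4 = 34.00.

34.00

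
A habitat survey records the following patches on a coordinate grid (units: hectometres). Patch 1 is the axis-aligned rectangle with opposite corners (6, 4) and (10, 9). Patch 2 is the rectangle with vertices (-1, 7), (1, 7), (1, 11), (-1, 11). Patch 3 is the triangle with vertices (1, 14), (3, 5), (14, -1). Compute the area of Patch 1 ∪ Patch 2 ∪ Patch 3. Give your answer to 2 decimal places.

By inclusion–exclusion:
Individual areas: |Patch 1| = 20, |Patch 2| = 8, |Patch 3| = 43.5.
|Patch 1∩Patch 2| = 0 (no overlap).
|Patch 1∩Patch 3| = 7.7564.
|Patch 2∩Patch 3| = 0.
|Patch 1∩Patch 2∩Patch 3| = 0.
|Patch 1 ∪ Patch 2 ∪ Patch 3| = 71.5 − 7.7564 + 0 = 63.74.

63.74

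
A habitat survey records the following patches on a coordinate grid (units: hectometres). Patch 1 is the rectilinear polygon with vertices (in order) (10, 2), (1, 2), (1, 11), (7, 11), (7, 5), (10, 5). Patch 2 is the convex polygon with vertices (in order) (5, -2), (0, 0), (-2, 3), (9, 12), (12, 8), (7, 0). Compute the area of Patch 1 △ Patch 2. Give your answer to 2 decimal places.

|Patch 1| = 63, |Patch 2| = 96.5, |Patch 1∩Patch 2| = 42.0045.
|Patch 1 △ Patch 2| = |Patch 1| + |Patch 2| − 2·|Patch 1∩Patch 2| = 63 + 96.5 − 84.0091 = 75.49.

75.49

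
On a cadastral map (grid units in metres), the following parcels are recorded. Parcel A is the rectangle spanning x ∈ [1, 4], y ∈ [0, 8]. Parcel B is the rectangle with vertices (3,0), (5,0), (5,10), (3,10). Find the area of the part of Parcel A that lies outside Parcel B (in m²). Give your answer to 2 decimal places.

16.00

|Parcel A∩Parcel B|: x∈[3,4], y∈[0,8] → 1·8 = 8.
|Parcel A| = 24.
|Parcel A ∖ Parcel B| = |Parcel A| − |Parcel A∩Parcel B| = 24 − 8 = 16.00.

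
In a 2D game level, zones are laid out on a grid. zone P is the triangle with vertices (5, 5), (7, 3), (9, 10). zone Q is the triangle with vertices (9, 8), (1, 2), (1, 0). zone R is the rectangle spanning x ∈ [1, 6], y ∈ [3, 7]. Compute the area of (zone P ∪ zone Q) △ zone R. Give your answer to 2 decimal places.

28.24

|zone P ∪ zone Q| = 15.3227.
|(zone P ∪ zone Q) ∩ zone R| = 3.5417.
|(zone P ∪ zone Q) △ zone R| = 15.3227 + 20 − 7.0833 = 28.24.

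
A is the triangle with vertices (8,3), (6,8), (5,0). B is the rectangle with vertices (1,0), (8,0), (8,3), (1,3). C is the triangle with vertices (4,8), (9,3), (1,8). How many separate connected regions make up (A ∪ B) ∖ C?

2

(A ∪ B) ∖ C splits into 2 disjoint pieces (area 1.5556, area 24.3922).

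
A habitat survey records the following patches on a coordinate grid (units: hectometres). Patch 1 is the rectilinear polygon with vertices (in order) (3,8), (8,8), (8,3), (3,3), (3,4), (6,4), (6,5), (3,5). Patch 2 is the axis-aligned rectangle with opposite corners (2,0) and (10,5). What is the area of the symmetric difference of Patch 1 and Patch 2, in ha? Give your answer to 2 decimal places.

|Patch 1| = 22, |Patch 2| = 40, |Patch 1∩Patch 2| = 7.
|Patch 1 △ Patch 2| = |Patch 1| + |Patch 2| − 2·|Patch 1∩Patch 2| = 22 + 40 − 14 = 48.00.

48.00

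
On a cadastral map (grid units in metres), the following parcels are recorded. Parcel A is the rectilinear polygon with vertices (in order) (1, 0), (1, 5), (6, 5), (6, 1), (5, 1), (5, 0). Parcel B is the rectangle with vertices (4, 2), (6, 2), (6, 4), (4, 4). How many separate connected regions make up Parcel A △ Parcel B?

1

Parcel A △ Parcel B is a single connected region.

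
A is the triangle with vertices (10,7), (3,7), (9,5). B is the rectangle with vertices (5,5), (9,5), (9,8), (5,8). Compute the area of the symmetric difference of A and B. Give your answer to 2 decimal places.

|A| = 7, |B| = 12, |A∩B| = 5.3333.
|A △ B| = |A| + |B| − 2·|A∩B| = 7 + 12 − 10.6667 = 8.33.

8.33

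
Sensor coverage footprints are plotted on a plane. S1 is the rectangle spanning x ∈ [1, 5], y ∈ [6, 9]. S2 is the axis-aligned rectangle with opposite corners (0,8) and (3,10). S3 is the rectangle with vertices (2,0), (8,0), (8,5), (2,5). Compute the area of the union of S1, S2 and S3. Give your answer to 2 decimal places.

By inclusion–exclusion:
Individual areas: |S1| = 12, |S2| = 6, |S3| = 30.
|S1∩S2|: x∈[1,3], y∈[8,9] → 2·1 = 2.
|S1∩S3| = 0 (no overlap).
|S2∩S3| = 0 (no overlap).
|S1∩S2∩S3| = 0.
|S1 ∪ S2 ∪ S3| = 48 − 2 + 0 = 46.00.

46.00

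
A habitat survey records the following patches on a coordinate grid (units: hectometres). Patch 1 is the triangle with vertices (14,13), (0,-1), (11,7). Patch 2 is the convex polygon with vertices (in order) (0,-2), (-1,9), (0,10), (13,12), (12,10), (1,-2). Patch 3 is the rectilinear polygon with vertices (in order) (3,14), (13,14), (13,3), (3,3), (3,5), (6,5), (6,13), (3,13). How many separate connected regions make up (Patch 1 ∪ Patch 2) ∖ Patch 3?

(Patch 1 ∪ Patch 2) ∖ Patch 3 splits into 2 disjoint pieces (area 0.5, area 61.2276).

2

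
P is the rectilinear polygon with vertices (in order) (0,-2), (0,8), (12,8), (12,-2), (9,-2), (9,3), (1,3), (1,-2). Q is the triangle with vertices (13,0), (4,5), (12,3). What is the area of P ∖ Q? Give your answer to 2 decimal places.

|P| = 80, |P∩Q| = 9.2333.
|P ∖ Q| = |P| − |P∩Q| = 80 − 9.2333 = 70.77.

70.77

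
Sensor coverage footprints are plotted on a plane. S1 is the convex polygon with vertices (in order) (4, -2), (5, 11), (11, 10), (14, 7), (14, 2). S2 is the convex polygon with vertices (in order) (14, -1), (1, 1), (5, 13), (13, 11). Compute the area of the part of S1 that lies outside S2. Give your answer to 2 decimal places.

|S1| = 93, |S1∩S2| = 84.8814.
|S1 ∖ S2| = |S1| − |S1∩S2| = 93 − 84.8814 = 8.12.

8.12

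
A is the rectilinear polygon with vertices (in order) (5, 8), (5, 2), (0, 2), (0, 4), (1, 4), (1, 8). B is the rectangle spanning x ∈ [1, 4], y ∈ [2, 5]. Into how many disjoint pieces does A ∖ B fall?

2

A ∖ B splits into 2 disjoint pieces (area 15, area 2).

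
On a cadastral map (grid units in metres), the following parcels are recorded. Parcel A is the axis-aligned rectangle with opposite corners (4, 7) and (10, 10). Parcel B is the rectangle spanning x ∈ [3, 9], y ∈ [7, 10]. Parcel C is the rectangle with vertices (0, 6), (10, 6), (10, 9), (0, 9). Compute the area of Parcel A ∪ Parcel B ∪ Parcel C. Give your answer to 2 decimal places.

37.00

By inclusion–exclusion:
Individual areas: |Parcel A| = 18, |Parcel B| = 18, |Parcel C| = 30.
|Parcel A∩Parcel B|: x∈[4,9], y∈[7,10] → 5·3 = 15.
|Parcel A∩Parcel C|: x∈[4,10], y∈[7,9] → 6·2 = 12.
|Parcel B∩Parcel C|: x∈[3,9], y∈[7,9] → 6·2 = 12.
|Parcel A∩Parcel B∩Parcel C| = 10.
|Parcel A ∪ Parcel B ∪ Parcel C| = 66 − 39 + 10 = 37.00.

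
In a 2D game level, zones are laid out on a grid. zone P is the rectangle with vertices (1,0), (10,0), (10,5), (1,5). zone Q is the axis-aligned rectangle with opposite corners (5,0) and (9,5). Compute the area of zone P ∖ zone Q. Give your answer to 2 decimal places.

25.00

|zone P∩zone Q|: x∈[5,9], y∈[0,5] → 4·5 = 20.
|zone P| = 45.
|zone P ∖ zone Q| = |zone P| − |zone P∩zone Q| = 45 − 20 = 25.00.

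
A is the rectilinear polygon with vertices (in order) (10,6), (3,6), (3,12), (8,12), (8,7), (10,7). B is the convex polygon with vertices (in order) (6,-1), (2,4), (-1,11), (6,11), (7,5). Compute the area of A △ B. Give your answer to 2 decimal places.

52.33

|A| = 32, |B| = 54.5, |A∩B| = 17.0833.
|A △ B| = |A| + |B| − 2·|A∩B| = 32 + 54.5 − 34.1667 = 52.33.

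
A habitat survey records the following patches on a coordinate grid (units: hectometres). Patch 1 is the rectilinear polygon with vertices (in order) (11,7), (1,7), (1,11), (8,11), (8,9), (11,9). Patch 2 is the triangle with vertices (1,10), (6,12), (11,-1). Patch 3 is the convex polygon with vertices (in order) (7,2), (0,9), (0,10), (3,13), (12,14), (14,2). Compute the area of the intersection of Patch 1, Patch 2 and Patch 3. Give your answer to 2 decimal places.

19.27

The intersection is the polygon with vertices (1,10), (3.5,11), (6.385,11), (7.923,7), (3.727,7).
By the shoelace formula its area is 19.27.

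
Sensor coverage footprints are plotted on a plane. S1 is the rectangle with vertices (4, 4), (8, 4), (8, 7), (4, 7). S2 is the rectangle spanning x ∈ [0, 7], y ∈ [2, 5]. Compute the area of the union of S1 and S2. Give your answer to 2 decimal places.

30.00

By inclusion–exclusion:
Individual areas: |S1| = 12, |S2| = 21.
|S1∩S2|: x∈[4,7], y∈[4,5] → 3·1 = 3.
|S1 ∪ S2| = 33 − 3 = 30.00.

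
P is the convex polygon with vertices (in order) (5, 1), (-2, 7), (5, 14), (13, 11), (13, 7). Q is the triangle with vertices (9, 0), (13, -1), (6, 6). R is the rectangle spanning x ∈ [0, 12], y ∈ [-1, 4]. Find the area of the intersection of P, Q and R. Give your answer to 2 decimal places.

The intersection is the polygon with vertices (7,4), (8,4), (8.429,3.571), (7.545,2.909).
By the shoelace formula its area is 0.88.

0.88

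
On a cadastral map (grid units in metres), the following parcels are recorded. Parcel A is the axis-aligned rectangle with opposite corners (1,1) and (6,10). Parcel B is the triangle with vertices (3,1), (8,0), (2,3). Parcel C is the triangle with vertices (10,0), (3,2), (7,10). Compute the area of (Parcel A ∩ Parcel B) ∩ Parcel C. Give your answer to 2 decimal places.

0.53

The region (Parcel A ∩ Parcel B) ∩ Parcel C is the polygon with vertices (5.333,1.333), (3,2), (3.2,2.4).
By the shoelace formula its area is 0.53.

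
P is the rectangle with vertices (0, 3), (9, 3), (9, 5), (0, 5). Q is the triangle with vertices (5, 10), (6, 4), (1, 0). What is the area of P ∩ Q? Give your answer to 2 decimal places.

6.09

The intersection is the polygon with vertices (5.833,5), (6,4), (4.75,3), (2.2,3), (3,5).
By the shoelace formula its area is 6.09.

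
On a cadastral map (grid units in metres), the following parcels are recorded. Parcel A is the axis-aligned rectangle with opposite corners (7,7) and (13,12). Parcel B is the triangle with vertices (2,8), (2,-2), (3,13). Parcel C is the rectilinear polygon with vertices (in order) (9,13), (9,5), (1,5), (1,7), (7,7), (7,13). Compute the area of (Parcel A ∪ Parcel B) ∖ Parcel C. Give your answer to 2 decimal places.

|Parcel A ∪ Parcel B| = 35.
|(Parcel A ∪ Parcel B) ∩ Parcel C| = 11.0667.
|(Parcel A ∪ Parcel B) ∖ Parcel C| = 35 − 11.0667 = 23.93.

23.93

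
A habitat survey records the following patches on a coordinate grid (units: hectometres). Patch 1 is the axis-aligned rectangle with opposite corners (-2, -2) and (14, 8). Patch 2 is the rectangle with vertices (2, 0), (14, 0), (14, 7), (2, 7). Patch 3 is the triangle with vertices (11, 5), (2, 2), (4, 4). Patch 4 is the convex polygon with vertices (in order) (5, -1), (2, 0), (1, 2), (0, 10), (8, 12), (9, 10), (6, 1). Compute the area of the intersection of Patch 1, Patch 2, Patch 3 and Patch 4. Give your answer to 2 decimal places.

4.49

The intersection is the polygon with vertices (4,4), (7.15,4.45), (6.875,3.625), (2,2).
By the shoelace formula its area is 4.49.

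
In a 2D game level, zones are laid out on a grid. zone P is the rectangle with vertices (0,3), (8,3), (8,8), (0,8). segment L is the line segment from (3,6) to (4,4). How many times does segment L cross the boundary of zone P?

0

The segment lies entirely inside zone P and never meets its boundary.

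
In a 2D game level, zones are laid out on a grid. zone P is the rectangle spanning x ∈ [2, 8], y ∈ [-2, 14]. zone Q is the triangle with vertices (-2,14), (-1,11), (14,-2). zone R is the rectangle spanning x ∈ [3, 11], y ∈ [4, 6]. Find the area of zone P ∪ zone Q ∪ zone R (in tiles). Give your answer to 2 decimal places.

110.80

By inclusion–exclusion:
Individual areas: |zone P| = 96, |zone Q| = 16, |zone R| = 16.
|zone P∩zone Q| = 7.2.
|zone P∩zone R|: x∈[3,8], y∈[4,6] → 5·2 = 10.
|zone Q∩zone R| = 2.1538.
|zone P∩zone Q∩zone R| = 2.1538.
|zone P ∪ zone Q ∪ zone R| = 128 − 19.3538 + 2.1538 = 110.80.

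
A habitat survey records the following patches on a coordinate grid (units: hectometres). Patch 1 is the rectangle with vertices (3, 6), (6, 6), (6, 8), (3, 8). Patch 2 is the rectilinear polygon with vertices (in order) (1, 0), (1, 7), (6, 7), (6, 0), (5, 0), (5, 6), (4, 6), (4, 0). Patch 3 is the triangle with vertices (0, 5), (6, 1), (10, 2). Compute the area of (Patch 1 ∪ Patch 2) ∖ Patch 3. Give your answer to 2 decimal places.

|Patch 1 ∪ Patch 2| = 32.
|(Patch 1 ∪ Patch 2) ∩ Patch 3| = 4.7667.
|(Patch 1 ∪ Patch 2) ∖ Patch 3| = 32 − 4.7667 = 27.23.

27.23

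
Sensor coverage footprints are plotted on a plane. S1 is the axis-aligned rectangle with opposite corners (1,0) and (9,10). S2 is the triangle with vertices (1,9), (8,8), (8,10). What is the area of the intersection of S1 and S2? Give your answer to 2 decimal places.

7.00

The intersection is the polygon with vertices (8,8), (1,9), (8,10).
By the shoelace formula its area is 7.00.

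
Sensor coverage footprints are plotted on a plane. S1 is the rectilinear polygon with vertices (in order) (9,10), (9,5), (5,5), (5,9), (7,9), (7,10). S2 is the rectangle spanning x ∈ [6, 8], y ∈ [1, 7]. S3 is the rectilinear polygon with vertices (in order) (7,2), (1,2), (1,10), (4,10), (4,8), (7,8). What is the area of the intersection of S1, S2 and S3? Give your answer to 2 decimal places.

The intersection is the polygon with vertices (6,7), (7,7), (7,5), (6,5).
By the shoelace formula its area is 2.00.

2.00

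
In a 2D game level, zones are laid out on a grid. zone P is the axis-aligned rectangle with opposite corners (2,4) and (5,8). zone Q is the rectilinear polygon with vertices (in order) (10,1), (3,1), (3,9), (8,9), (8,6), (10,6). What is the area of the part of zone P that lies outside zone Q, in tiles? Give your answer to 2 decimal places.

4.00

|zone P| = 12, |zone P∩zone Q| = 8.
|zone P ∖ zone Q| = |zone P| − |zone P∩zone Q| = 12 − 8 = 4.00.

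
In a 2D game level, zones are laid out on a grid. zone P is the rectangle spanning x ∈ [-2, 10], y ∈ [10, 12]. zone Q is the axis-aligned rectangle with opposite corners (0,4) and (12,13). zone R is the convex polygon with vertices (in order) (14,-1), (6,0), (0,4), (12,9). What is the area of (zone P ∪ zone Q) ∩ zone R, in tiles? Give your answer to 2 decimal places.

The region (zone P ∪ zone Q) ∩ zone R is the polygon with vertices (12,4), (0,4), (12,9).
By the shoelace formula its area is 30.00.

30.00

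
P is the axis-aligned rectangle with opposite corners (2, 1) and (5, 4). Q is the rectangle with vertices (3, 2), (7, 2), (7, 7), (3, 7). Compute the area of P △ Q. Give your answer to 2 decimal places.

|P∩Q|: x∈[3,5], y∈[2,4] → 2·2 = 4.
|P △ Q| = |P| + |Q| − 2·|P∩Q| = 9 + 20 − 8 = 21.00.

21.00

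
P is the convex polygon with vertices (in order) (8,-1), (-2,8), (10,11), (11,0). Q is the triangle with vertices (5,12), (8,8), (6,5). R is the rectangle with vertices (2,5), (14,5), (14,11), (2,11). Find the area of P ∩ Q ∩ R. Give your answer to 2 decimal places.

The intersection is the polygon with vertices (8,8), (6,5), (5.31,9.828), (6.421,10.105).
By the shoelace formula its area is 7.25.

7.25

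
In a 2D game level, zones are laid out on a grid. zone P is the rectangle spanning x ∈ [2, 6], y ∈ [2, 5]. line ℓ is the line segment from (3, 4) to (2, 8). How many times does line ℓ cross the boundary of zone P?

1

The segment meets the boundary at (2.75,5).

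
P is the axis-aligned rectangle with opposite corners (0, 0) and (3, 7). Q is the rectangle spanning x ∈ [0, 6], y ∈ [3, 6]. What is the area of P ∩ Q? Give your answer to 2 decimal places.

9.00

|P∩Q|: x∈[0,3], y∈[3,6] → 3·3 = 9.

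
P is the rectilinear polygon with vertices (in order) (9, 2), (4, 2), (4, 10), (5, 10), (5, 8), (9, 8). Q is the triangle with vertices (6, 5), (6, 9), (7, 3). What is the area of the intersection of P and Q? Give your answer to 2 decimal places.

1.92

The intersection is the polygon with vertices (6.167,8), (7,3), (6,5), (6,8).
By the shoelace formula its area is 1.92.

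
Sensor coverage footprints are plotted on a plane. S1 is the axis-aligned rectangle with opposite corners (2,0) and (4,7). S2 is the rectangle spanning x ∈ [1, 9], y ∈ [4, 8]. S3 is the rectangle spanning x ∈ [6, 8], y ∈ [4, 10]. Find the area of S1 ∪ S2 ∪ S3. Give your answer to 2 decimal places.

44.00

By inclusion–exclusion:
Individual areas: |S1| = 14, |S2| = 32, |S3| = 12.
|S1∩S2|: x∈[2,4], y∈[4,7] → 2·3 = 6.
|S1∩S3| = 0 (no overlap).
|S2∩S3|: x∈[6,8], y∈[4,8] → 2·4 = 8.
|S1∩S2∩S3| = 0.
|S1 ∪ S2 ∪ S3| = 58 − 14 + 0 = 44.00.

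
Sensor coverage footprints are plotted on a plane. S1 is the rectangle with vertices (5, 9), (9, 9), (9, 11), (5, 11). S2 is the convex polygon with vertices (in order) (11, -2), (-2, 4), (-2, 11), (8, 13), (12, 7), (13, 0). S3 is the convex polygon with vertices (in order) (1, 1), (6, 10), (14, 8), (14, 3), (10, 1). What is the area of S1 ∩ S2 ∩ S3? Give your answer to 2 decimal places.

2.15

The intersection is the polygon with vertices (9,9), (5.444,9), (6,10), (9,9.25).
By the shoelace formula its area is 2.15.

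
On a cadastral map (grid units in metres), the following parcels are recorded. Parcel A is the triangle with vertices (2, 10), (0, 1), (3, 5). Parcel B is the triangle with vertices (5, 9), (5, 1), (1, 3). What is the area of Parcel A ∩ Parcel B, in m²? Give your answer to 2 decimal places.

The intersection is the polygon with vertices (3,5), (1.364,2.818), (1,3), (2.846,5.769).
By the shoelace formula its area is 1.47.

1.47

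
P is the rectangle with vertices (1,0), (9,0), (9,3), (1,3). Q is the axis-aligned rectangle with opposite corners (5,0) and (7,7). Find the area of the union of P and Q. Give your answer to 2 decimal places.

By inclusion–exclusion:
Individual areas: |P| = 24, |Q| = 14.
|P∩Q|: x∈[5,7], y∈[0,3] → 2·3 = 6.
|P ∪ Q| = 38 − 6 = 32.00.

32.00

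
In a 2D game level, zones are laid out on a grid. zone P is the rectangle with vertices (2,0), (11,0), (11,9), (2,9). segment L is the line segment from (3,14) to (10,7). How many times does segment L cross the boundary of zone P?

The segment meets the boundary at (8,9).

1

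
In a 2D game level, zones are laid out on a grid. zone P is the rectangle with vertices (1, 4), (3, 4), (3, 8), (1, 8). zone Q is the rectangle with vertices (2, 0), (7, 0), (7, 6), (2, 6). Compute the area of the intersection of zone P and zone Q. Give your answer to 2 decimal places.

|zone P∩zone Q|: x∈[2,3], y∈[4,6] → 1·2 = 2.

2.00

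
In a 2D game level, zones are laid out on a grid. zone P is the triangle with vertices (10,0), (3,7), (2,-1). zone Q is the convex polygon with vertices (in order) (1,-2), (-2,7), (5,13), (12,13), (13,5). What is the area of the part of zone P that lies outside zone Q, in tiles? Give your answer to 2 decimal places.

8.19

|zone P| = 31.5, |zone P∩zone Q| = 23.3128.
|zone P ∖ zone Q| = |zone P| − |zone P∩zone Q| = 31.5 − 23.3128 = 8.19.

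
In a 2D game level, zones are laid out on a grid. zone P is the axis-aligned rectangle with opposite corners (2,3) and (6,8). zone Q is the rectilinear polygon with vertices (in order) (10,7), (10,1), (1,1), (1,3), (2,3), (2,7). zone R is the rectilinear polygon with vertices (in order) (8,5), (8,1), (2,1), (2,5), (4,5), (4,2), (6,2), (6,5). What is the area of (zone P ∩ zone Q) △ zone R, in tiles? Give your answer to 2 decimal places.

|zone P ∩ zone Q| = 16.
|(zone P ∩ zone Q) ∩ zone R| = 4.
|(zone P ∩ zone Q) △ zone R| = 16 + 18 − 8 = 26.00.

26.00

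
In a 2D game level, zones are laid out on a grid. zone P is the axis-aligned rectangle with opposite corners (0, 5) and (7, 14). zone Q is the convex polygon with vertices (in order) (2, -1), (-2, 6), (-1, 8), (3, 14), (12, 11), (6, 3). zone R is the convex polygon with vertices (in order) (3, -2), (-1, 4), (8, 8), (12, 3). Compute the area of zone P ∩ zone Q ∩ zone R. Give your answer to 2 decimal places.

The intersection is the polygon with vertices (1.25,5), (7,7.556), (7,5).
By the shoelace formula its area is 7.35.

7.35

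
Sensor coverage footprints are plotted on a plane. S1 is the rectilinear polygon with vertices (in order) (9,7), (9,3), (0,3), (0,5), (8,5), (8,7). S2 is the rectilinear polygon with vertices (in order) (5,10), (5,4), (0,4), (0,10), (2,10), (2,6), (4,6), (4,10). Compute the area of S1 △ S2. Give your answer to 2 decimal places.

32.00

|S1| = 20, |S2| = 22, |S1∩S2| = 5.
|S1 △ S2| = |S1| + |S2| − 2·|S1∩S2| = 20 + 22 − 10 = 32.00.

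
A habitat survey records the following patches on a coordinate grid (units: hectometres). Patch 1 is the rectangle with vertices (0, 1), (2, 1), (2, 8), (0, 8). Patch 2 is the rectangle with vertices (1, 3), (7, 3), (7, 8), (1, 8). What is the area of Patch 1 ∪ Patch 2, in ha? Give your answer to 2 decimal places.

By inclusion–exclusion:
Individual areas: |Patch 1| = 14, |Patch 2| = 30.
|Patch 1∩Patch 2|: x∈[1,2], y∈[3,8] → 1·5 = 5.
|Patch 1 ∪ Patch 2| = 44 − 5 = 39.00.

39.00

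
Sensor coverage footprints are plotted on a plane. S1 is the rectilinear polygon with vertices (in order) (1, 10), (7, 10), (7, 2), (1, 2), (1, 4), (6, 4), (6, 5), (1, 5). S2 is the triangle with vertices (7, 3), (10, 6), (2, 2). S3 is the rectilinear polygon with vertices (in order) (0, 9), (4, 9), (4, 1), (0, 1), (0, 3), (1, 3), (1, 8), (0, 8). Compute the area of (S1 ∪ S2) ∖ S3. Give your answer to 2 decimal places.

|S1 ∪ S2| = 45.25.
|(S1 ∪ S2) ∩ S3| = 18.
|(S1 ∪ S2) ∖ S3| = 45.25 − 18 = 27.25.

27.25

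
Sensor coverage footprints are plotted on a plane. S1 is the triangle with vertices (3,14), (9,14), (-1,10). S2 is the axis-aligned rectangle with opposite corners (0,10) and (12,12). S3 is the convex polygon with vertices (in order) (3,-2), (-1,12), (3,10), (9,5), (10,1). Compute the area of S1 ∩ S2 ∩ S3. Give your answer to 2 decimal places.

0.59

The intersection is the polygon with vertices (0,11), (0.333,11.333), (1.222,10.889), (0,10.4).
By the shoelace formula its area is 0.59.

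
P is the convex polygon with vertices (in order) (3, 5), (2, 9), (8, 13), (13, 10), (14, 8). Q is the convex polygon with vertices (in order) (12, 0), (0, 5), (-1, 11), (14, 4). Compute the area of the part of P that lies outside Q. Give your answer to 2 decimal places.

|P| = 54, |P∩Q| = 13.7608.
|P ∖ Q| = |P| − |P∩Q| = 54 − 13.7608 = 40.24.

40.24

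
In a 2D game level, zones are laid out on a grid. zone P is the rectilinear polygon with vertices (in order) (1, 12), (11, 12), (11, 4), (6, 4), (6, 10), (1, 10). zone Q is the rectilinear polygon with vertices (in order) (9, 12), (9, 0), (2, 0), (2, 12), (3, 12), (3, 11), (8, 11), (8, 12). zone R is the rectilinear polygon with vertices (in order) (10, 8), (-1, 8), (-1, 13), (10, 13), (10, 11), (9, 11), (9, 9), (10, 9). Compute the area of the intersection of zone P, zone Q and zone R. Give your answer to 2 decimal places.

15.00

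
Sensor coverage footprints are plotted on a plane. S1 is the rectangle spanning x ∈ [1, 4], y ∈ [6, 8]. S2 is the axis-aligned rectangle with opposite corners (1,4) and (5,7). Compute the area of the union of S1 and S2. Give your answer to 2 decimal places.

By inclusion–exclusion:
Individual areas: |S1| = 6, |S2| = 12.
|S1∩S2|: x∈[1,4], y∈[6,7] → 3·1 = 3.
|S1 ∪ S2| = 18 − 3 = 15.00.

15.00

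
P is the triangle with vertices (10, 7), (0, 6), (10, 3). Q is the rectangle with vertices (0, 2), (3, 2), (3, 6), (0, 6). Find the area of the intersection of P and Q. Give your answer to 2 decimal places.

1.35

The intersection is the polygon with vertices (0,6), (3,6), (3,5.1).
By the shoelace formula its area is 1.35.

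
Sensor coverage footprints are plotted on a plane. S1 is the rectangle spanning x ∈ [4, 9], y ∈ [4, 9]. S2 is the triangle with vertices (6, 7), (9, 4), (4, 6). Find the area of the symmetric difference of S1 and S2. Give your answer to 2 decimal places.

20.50

|S1| = 25, |S2| = 4.5, |S1∩S2| = 4.5.
|S1 △ S2| = |S1| + |S2| − 2·|S1∩S2| = 25 + 4.5 − 9 = 20.50.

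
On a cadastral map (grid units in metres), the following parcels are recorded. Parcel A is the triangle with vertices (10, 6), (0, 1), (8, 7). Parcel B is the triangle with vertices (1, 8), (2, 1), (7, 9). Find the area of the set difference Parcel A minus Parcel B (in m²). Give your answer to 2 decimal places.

|Parcel A| = 10, |Parcel A∩Parcel B| = 0.9475.
|Parcel A ∖ Parcel B| = |Parcel A| − |Parcel A∩Parcel B| = 10 − 0.9475 = 9.05.

9.05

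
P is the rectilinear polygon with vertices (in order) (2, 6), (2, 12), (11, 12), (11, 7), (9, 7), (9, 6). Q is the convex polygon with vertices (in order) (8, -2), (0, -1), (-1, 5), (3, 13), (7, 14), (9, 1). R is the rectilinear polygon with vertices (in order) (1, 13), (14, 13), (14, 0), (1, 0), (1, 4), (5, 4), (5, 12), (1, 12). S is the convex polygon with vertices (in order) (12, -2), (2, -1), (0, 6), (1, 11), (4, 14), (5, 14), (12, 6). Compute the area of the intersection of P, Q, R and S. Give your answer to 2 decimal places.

16.40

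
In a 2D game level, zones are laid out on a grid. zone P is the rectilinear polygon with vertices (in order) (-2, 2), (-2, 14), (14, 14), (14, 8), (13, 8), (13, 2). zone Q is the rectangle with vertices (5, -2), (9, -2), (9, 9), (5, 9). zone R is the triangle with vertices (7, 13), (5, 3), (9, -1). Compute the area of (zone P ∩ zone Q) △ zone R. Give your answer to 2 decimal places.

|zone P ∩ zone Q| = 28.
|(zone P ∩ zone Q) ∩ zone R| = 17.4.
|(zone P ∩ zone Q) △ zone R| = 28 + 24 − 34.8 = 17.20.

17.20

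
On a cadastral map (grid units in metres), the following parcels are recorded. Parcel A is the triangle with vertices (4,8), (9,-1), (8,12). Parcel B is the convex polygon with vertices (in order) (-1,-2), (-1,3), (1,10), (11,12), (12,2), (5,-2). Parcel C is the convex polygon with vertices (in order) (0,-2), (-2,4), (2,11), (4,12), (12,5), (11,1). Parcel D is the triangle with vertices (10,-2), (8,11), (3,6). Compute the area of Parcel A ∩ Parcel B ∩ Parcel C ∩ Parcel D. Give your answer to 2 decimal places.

The intersection is the polygon with vertices (8.289,8.247), (8.89,0.425), (8.298,0.263), (4.357,7.357), (6.667,9.667).
By the shoelace formula its area is 21.58.

21.58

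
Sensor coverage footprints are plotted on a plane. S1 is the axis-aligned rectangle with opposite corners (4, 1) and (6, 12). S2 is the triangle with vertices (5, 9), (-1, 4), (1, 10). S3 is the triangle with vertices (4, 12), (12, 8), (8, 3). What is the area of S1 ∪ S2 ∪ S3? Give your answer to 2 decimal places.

By inclusion–exclusion:
Individual areas: |S1| = 22, |S2| = 13, |S3| = 28.
|S1∩S2| = 0.5417.
|S1∩S3| = 3.5.
|S2∩S3| = 0.
|S1∩S2∩S3| = 0.
|S1 ∪ S2 ∪ S3| = 63 − 4.0417 + 0 = 58.96.

58.96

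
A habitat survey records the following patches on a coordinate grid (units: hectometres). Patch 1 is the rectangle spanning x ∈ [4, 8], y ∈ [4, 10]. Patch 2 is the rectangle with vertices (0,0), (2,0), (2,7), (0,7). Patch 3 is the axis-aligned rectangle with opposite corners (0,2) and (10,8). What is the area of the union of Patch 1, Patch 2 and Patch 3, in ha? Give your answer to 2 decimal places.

72.00

By inclusion–exclusion:
Individual areas: |Patch 1| = 24, |Patch 2| = 14, |Patch 3| = 60.
|Patch 1∩Patch 2| = 0 (no overlap).
|Patch 1∩Patch 3|: x∈[4,8], y∈[4,8] → 4·4 = 16.
|Patch 2∩Patch 3|: x∈[0,2], y∈[2,7] → 2·5 = 10.
|Patch 1∩Patch 2∩Patch 3| = 0.
|Patch 1 ∪ Patch 2 ∪ Patch 3| = 98 − 26 + 0 = 72.00.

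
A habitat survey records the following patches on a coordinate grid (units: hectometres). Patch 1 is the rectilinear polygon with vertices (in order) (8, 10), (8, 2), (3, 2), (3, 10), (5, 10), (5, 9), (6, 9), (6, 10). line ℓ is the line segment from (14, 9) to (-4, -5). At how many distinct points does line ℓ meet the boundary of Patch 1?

2

The segment meets the boundary at (5,2), (8,4.333).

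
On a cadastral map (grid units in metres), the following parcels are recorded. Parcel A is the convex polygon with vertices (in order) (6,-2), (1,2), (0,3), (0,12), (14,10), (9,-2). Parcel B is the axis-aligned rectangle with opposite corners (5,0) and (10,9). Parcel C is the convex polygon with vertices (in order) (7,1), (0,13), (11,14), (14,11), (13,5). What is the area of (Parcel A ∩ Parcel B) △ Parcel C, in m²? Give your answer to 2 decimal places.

88.82

|Parcel A ∩ Parcel B| = 44.9667.
|(Parcel A ∩ Parcel B) ∩ Parcel C| = 33.5714.
|(Parcel A ∩ Parcel B) △ Parcel C| = 44.9667 + 111 − 67.1429 = 88.82.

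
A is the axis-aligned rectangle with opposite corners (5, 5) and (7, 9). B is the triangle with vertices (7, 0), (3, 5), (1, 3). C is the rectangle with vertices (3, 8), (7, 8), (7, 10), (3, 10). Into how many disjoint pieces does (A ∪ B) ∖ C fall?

2

(A ∪ B) ∖ C splits into 2 disjoint pieces (area 6, area 9).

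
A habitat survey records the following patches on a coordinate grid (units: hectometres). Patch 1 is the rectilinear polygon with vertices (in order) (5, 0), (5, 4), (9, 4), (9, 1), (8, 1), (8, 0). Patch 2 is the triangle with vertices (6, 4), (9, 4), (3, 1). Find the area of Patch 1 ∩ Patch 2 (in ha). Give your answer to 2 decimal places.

The intersection is the polygon with vertices (5,3), (6,4), (9,4), (5,2).
By the shoelace formula its area is 3.50.

3.50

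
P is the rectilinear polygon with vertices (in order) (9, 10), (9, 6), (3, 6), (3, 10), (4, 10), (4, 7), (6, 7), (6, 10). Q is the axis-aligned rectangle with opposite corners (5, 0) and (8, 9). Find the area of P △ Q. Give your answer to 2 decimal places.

31.00

|P| = 18, |Q| = 27, |P∩Q| = 7.
|P △ Q| = |P| + |Q| − 2·|P∩Q| = 18 + 27 − 14 = 31.00.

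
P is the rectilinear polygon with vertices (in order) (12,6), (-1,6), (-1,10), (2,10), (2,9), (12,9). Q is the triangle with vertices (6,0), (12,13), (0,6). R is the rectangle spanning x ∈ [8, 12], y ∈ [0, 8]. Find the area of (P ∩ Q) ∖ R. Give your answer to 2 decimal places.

18.21

|P ∩ Q| = 20.6703.
|(P ∩ Q) ∩ R| = 2.4615.
|(P ∩ Q) ∖ R| = 20.6703 − 2.4615 = 18.21.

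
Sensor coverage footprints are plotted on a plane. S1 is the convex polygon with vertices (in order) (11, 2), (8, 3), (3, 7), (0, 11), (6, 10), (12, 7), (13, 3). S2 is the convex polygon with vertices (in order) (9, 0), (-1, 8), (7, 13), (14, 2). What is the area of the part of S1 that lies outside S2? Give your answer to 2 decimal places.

|S1| = 54.5, |S1∩S2| = 50.0581.
|S1 ∖ S2| = |S1| − |S1∩S2| = 54.5 − 50.0581 = 4.44.

4.44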